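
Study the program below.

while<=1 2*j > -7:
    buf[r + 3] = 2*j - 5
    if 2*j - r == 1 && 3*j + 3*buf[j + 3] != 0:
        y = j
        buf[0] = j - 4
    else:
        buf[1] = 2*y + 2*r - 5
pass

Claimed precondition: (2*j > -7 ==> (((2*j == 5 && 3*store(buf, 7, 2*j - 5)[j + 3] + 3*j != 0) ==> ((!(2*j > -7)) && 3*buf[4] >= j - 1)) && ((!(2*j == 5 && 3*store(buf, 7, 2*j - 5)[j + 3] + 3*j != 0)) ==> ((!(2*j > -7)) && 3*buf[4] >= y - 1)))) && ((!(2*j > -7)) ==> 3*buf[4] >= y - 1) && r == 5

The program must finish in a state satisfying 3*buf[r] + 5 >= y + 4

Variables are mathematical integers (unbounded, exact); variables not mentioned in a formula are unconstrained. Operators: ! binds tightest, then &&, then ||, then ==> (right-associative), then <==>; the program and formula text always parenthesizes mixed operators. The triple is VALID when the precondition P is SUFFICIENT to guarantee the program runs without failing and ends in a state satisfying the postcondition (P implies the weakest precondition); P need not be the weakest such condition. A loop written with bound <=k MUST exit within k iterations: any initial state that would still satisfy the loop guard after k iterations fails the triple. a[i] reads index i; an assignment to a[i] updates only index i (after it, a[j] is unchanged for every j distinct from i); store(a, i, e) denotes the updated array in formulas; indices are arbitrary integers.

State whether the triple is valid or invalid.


Working backward. After the program, the postcondition 3*buf[r] + 5 >= y + 4 must hold; in canonical form it is 3*buf[r] >= y - 1.
Before skip: 3*buf[r] >= y - 1
Before the loop (bound <=1), unroll the exhaustion recursion (WP_0 = exit-now case; WP_j = one more guarded iteration, up to j = 1):
  WP_0: (!(2*j > -7)) && 3*buf[r] >= y - 1
  WP_1: (2*j > -7 ==> (((2*j == r + 1 && 3*store(buf, r + 3, 2*j - 5)[j + 3] + 3*j != 0) ==> ((!(2*j > -7)) && 3*store(store(buf, r + 3, 2*j - 5), 0, j - 4)[r] >= j - 1)) && ((!(2*j == r + 1 && 3*store(buf, r + 3, 2*j - 5)[j + 3] + 3*j != 0)) ==> ((!(2*j > -7)) && 3*store(store(buf, r + 3, 2*j - 5), 1, 2*r + 2*y - 5)[r] >= y - 1)))) && ((!(2*j > -7)) ==> 3*buf[r] >= y - 1)
So before the loop: (2*j > -7 ==> (((2*j == r + 1 && 3*store(buf, r + 3, 2*j - 5)[j + 3] + 3*j != 0) ==> ((!(2*j > -7)) && 3*store(store(buf, r + 3, 2*j - 5), 0, j - 4)[r] >= j - 1)) && ((!(2*j == r + 1 && 3*store(buf, r + 3, 2*j - 5)[j + 3] + 3*j != 0)) ==> ((!(2*j > -7)) && 3*store(store(buf, r + 3, 2*j - 5), 1, 2*r + 2*y - 5)[r] >= y - 1)))) && ((!(2*j > -7)) ==> 3*buf[r] >= y - 1)
The weakest precondition is (2*j > -7 ==> (((2*j == r + 1 && 3*store(buf, r + 3, 2*j - 5)[j + 3] + 3*j != 0) ==> ((!(2*j > -7)) && 3*store(store(buf, r + 3, 2*j - 5), 0, j - 4)[r] >= j - 1)) && ((!(2*j == r + 1 && 3*store(buf, r + 3, 2*j - 5)[j + 3] + 3*j != 0)) ==> ((!(2*j > -7)) && 3*store(store(buf, r + 3, 2*j - 5), 1, 2*r + 2*y - 5)[r] >= y - 1)))) && ((!(2*j > -7)) ==> 3*buf[r] >= y - 1).
Check whether (2*j > -7 ==> (((2*j == 5 && 3*store(buf, 7, 2*j - 5)[j + 3] + 3*j != 0) ==> ((!(2*j > -7)) && 3*buf[4] >= j - 1)) && ((!(2*j == 5 && 3*store(buf, 7, 2*j - 5)[j + 3] + 3*j != 0)) ==> ((!(2*j > -7)) && 3*buf[4] >= y - 1)))) && ((!(2*j > -7)) ==> 3*buf[4] >= y - 1) && r == 5 implies it.
Countermodel: at the initial state buf = {[-1] = 0, [0] = 0, [1] = 0, [4] = 0, [5] = -1, [7] = 0, [8] = 0, elsewhere 0}, j = -4, r = 5, y = -1, the precondition holds but the weakest precondition fails.
Answer: invalid


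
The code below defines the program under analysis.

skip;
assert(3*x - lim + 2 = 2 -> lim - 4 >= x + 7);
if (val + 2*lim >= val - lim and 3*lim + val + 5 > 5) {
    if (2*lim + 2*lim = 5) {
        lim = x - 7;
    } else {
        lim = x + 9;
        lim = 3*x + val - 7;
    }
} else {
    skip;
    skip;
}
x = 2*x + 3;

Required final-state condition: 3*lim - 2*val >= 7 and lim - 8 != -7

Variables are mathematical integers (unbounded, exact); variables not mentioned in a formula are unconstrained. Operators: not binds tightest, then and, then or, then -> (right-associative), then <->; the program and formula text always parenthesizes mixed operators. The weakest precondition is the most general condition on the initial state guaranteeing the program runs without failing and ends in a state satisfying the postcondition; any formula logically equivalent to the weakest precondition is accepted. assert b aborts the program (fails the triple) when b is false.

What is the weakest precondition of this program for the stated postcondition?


Working backward. After the program, the postcondition 3*lim - 2*val >= 7 and lim - 8 != -7 must hold; in canonical form it is 3*lim >= 2*val + 7 and lim != 1.
Before x := 2*x + 3: 3*lim >= 2*val + 7 and lim != 1
Then branch requires (4*lim = 5 -> (3*x >= 2*val + 28 and x != 8)) and ((not (4*lim = 5)) -> (val + 9*x >= 28 and val + 3*x != 8)); else branch requires 3*lim >= 2*val + 7 and lim != 1.
Before the if: ((3*lim >= 0 and 3*lim + val > 0) -> ((4*lim = 5 -> (3*x >= 2*val + 28 and x != 8)) and ((not (4*lim = 5)) -> (val + 9*x >= 28 and val + 3*x != 8)))) and ((not (3*lim >= 0 and 3*lim + val > 0)) -> (3*lim >= 2*val + 7 and lim != 1))
Before assert 3*x - lim + 2 = 2 -> lim - 4 >= x + 7: (3*x = lim -> lim >= x + 11) and ((3*lim >= 0 and 3*lim + val > 0) -> ((4*lim = 5 -> (3*x >= 2*val + 28 and x != 8)) and ((not (4*lim = 5)) -> (val + 9*x >= 28 and val + 3*x != 8)))) and ((not (3*lim >= 0 and 3*lim + val > 0)) -> (3*lim >= 2*val + 7 and lim != 1))
Before skip: (3*x = lim -> lim >= x + 11) and ((3*lim >= 0 and 3*lim + val > 0) -> ((4*lim = 5 -> (3*x >= 2*val + 28 and x != 8)) and ((not (4*lim = 5)) -> (val + 9*x >= 28 and val + 3*x != 8)))) and ((not (3*lim >= 0 and 3*lim + val > 0)) -> (3*lim >= 2*val + 7 and lim != 1))
Answer: WP = (3*x = lim -> lim >= x + 11) and ((3*lim >= 0 and 3*lim + val > 0) -> ((4*lim = 5 -> (3*x >= 2*val + 28 and x != 8)) and ((not (4*lim = 5)) -> (val + 9*x >= 28 and val + 3*x != 8)))) and ((not (3*lim >= 0 and 3*lim + val > 0)) -> (3*lim >= 2*val + 7 and lim != 1))


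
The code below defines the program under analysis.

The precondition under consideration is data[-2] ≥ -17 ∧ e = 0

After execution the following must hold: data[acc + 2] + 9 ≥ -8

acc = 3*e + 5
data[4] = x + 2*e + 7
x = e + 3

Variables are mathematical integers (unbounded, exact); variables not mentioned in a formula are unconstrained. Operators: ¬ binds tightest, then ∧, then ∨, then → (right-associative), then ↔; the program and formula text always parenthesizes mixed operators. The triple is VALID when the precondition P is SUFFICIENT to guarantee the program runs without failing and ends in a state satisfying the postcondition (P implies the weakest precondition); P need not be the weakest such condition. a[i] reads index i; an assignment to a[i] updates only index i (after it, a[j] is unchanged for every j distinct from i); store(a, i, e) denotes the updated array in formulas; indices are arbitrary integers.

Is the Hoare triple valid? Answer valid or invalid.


Working backward. After the program, the postcondition data[acc + 2] + 9 ≥ -8 must hold; in canonical form it is data[acc + 2] ≥ -17.
Before x := e + 3: data[acc + 2] ≥ -17
Before data[4] := x + 2*e + 7: store(data, 4, 2*e + x + 7)[acc + 2] ≥ -17
Before acc := 3*e + 5: store(data, 4, 2*e + x + 7)[3*e + 7] ≥ -17
The weakest precondition is store(data, 4, 2*e + x + 7)[3*e + 7] ≥ -17.
Check whether data[-2] ≥ -17 ∧ e = 0 implies it.
Countermodel: at the initial state data = {[-2] = 0, [4] = -18, [7] = -18, elsewhere -18}, e = 0, x = 0, the precondition holds but the weakest precondition fails.
Answer: invalid


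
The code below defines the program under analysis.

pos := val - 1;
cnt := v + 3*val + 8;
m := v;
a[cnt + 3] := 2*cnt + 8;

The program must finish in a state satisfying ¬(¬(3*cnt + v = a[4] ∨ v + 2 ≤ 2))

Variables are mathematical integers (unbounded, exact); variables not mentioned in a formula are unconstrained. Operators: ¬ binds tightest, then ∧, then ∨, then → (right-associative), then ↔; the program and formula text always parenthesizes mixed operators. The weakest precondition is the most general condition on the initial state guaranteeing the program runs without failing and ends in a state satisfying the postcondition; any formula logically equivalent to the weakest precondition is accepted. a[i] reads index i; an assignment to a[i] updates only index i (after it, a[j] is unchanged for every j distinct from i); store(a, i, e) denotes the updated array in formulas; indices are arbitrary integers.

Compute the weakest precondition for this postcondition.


Working backward. After the program, the postcondition ¬(¬(3*cnt + v = a[4] ∨ v + 2 ≤ 2)) must hold; in canonical form it is 3*cnt + v = a[4] ∨ v ≤ 0.
Before a[cnt + 3] := 2*cnt + 8: 3*cnt + v = store(a, cnt + 3, 2*cnt + 8)[4] ∨ v ≤ 0
Before m := v: 3*cnt + v = store(a, cnt + 3, 2*cnt + 8)[4] ∨ v ≤ 0
Before cnt := v + 3*val + 8: 4*v + 9*val = store(a, v + 3*val + 11, 2*v + 6*val + 24)[4] - 24 ∨ v ≤ 0
Before pos := val - 1: 4*v + 9*val = store(a, v + 3*val + 11, 2*v + 6*val + 24)[4] - 24 ∨ v ≤ 0
Answer: WP = 4*v + 9*val = store(a, v + 3*val + 11, 2*v + 6*val + 24)[4] - 24 ∨ v ≤ 0


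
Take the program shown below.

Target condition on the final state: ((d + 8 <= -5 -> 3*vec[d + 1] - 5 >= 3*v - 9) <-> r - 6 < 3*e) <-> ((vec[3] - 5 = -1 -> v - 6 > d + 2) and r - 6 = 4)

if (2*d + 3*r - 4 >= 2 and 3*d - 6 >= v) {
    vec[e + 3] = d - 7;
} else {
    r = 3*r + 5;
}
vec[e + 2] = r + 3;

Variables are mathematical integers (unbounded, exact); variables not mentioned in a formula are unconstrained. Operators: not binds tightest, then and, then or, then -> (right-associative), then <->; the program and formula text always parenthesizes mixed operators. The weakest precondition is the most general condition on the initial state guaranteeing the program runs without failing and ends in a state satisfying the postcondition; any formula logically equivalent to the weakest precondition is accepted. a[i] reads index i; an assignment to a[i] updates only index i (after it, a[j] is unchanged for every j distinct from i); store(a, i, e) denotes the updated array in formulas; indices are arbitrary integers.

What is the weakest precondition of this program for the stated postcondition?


Working backward. After the program, the postcondition ((d + 8 <= -5 -> 3*vec[d + 1] - 5 >= 3*v - 9) <-> r - 6 < 3*e) <-> ((vec[3] - 5 = -1 -> v - 6 > d + 2) and r - 6 = 4) must hold; in canonical form it is ((d <= -13 -> 3*vec[d + 1] >= 3*v - 4) <-> r < 3*e + 6) <-> ((vec[3] = 4 -> v > d + 8) and r = 10).
Before vec[e + 2] := r + 3: ((d <= -13 -> 3*store(vec, e + 2, r + 3)[d + 1] >= 3*v - 4) <-> r < 3*e + 6) <-> ((store(vec, e + 2, r + 3)[3] = 4 -> v > d + 8) and r = 10)
Then branch requires ((d <= -13 -> 3*store(store(vec, e + 3, d - 7), e + 2, r + 3)[d + 1] >= 3*v - 4) <-> r < 3*e + 6) <-> ((store(store(vec, e + 3, d - 7), e + 2, r + 3)[3] = 4 -> v > d + 8) and r = 10); else branch requires ((d <= -13 -> 3*store(vec, e + 2, 3*r + 8)[d + 1] >= 3*v - 4) <-> 3*r < 3*e + 1) <-> ((store(vec, e + 2, 3*r + 8)[3] = 4 -> v > d + 8) and 3*r = 5).
Before the if: ((2*d + 3*r >= 6 and 3*d >= v + 6) -> (((d <= -13 -> 3*store(store(vec, e + 3, d - 7), e + 2, r + 3)[d + 1] >= 3*v - 4) <-> r < 3*e + 6) <-> ((store(store(vec, e + 3, d - 7), e + 2, r + 3)[3] = 4 -> v > d + 8) and r = 10))) and ((not (2*d + 3*r >= 6 and 3*d >= v + 6)) -> (((d <= -13 -> 3*store(vec, e + 2, 3*r + 8)[d + 1] >= 3*v - 4) <-> 3*r < 3*e + 1) <-> ((store(vec, e + 2, 3*r + 8)[3] = 4 -> v > d + 8) and 3*r = 5)))
Answer: WP = ((2*d + 3*r >= 6 and 3*d >= v + 6) -> (((d <= -13 -> 3*store(store(vec, e + 3, d - 7), e + 2, r + 3)[d + 1] >= 3*v - 4) <-> r < 3*e + 6) <-> ((store(store(vec, e + 3, d - 7), e + 2, r + 3)[3] = 4 -> v > d + 8) and r = 10))) and ((not (2*d + 3*r >= 6 and 3*d >= v + 6)) -> (((d <= -13 -> 3*store(vec, e + 2, 3*r + 8)[d + 1] >= 3*v - 4) <-> 3*r < 3*e + 1) <-> ((store(vec, e + 2, 3*r + 8)[3] = 4 -> v > d + 8) and 3*r = 5)))


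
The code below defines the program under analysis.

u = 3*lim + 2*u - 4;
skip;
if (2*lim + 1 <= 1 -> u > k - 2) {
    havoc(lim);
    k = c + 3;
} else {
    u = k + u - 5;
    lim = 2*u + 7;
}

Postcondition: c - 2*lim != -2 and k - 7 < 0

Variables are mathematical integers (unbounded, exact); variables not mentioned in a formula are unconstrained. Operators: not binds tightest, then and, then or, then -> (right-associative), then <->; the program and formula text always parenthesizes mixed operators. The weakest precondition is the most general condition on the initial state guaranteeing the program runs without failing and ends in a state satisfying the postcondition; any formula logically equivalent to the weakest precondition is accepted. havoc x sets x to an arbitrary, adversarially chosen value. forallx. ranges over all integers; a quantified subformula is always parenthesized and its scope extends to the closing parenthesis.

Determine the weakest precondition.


Working backward. After the program, the postcondition c - 2*lim != -2 and k - 7 < 0 must hold; in canonical form it is c != 2*lim - 2 and k < 7.
Then branch requires forall lim_1. (c != 2*lim_1 - 2 and c < 4); else branch requires c != 4*k + 4*u - 8 and k < 7.
Before the if: ((2*lim <= 0 -> u > k - 2) -> (forall lim_1. (c != 2*lim_1 - 2 and c < 4))) and ((not (2*lim <= 0 -> u > k - 2)) -> (c != 4*k + 4*u - 8 and k < 7))
Before skip: ((2*lim <= 0 -> u > k - 2) -> (forall lim_1. (c != 2*lim_1 - 2 and c < 4))) and ((not (2*lim <= 0 -> u > k - 2)) -> (c != 4*k + 4*u - 8 and k < 7))
Before u := 3*lim + 2*u - 4: ((2*lim <= 0 -> 3*lim + 2*u > k + 2) -> (forall lim_1. (c != 2*lim_1 - 2 and c < 4))) and ((not (2*lim <= 0 -> 3*lim + 2*u > k + 2)) -> (c != 4*k + 12*lim + 8*u - 24 and k < 7))
Answer: WP = ((2*lim <= 0 -> 3*lim + 2*u > k + 2) -> (forall lim_1. (c != 2*lim_1 - 2 and c < 4))) and ((not (2*lim <= 0 -> 3*lim + 2*u > k + 2)) -> (c != 4*k + 12*lim + 8*u - 24 and k < 7))


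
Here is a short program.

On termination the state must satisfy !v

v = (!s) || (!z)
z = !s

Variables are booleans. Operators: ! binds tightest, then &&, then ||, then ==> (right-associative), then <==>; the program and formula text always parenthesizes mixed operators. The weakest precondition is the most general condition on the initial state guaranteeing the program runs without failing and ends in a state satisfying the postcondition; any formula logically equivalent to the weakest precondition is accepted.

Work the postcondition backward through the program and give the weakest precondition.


Working backward. After the program, !v must hold.
Before z := !s: !v
Before v := (!s) || (!z): !((!s) || (!z))
Answer: WP = !((!s) || (!z))


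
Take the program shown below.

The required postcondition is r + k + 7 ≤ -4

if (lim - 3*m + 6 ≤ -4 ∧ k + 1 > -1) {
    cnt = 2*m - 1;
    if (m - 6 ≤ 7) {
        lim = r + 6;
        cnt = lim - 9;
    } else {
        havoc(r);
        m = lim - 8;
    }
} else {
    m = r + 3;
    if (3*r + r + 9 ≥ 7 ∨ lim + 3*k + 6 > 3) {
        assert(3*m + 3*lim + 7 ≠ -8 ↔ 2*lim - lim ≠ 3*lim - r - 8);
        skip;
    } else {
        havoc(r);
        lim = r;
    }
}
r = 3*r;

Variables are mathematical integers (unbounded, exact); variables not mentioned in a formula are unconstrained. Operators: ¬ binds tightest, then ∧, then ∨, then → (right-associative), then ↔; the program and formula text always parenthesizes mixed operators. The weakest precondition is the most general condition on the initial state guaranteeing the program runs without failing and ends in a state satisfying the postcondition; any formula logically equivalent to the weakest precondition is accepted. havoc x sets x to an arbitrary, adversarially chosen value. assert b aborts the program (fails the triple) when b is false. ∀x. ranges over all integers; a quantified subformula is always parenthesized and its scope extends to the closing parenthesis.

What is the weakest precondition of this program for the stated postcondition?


Working backward. After the program, the postcondition r + k + 7 ≤ -4 must hold; in canonical form it is k + r ≤ -11.
Before r := 3*r: k + 3*r ≤ -11
Then branch requires (m ≤ 13 → k + 3*r ≤ -11) ∧ ((¬(m ≤ 13)) → (∀r_1. k + 3*r_1 ≤ -11)); else branch requires ((4*r ≥ -2 ∨ 3*k + lim > -3) → ((3*lim + 3*r ≠ -24 ↔ r ≠ 2*lim - 8) ∧ k + 3*r ≤ -11)) ∧ ((¬(4*r ≥ -2 ∨ 3*k + lim > -3)) → (∀r_1. k + 3*r_1 ≤ -11)).
Before the if: ((lim ≤ 3*m - 10 ∧ k > -2) → ((m ≤ 13 → k + 3*r ≤ -11) ∧ ((¬(m ≤ 13)) → (∀r_1. k + 3*r_1 ≤ -11)))) ∧ ((¬(lim ≤ 3*m - 10 ∧ k > -2)) → (((4*r ≥ -2 ∨ 3*k + lim > -3) → ((3*lim + 3*r ≠ -24 ↔ r ≠ 2*lim - 8) ∧ k + 3*r ≤ -11)) ∧ ((¬(4*r ≥ -2 ∨ 3*k + lim > -3)) → (∀r_1. k + 3*r_1 ≤ -11))))
Answer: WP = ((lim ≤ 3*m - 10 ∧ k > -2) → ((m ≤ 13 → k + 3*r ≤ -11) ∧ ((¬(m ≤ 13)) → (∀r_1. k + 3*r_1 ≤ -11)))) ∧ ((¬(lim ≤ 3*m - 10 ∧ k > -2)) → (((4*r ≥ -2 ∨ 3*k + lim > -3) → ((3*lim + 3*r ≠ -24 ↔ r ≠ 2*lim - 8) ∧ k + 3*r ≤ -11)) ∧ ((¬(4*r ≥ -2 ∨ 3*k + lim > -3)) → (∀r_1. k + 3*r_1 ≤ -11))))


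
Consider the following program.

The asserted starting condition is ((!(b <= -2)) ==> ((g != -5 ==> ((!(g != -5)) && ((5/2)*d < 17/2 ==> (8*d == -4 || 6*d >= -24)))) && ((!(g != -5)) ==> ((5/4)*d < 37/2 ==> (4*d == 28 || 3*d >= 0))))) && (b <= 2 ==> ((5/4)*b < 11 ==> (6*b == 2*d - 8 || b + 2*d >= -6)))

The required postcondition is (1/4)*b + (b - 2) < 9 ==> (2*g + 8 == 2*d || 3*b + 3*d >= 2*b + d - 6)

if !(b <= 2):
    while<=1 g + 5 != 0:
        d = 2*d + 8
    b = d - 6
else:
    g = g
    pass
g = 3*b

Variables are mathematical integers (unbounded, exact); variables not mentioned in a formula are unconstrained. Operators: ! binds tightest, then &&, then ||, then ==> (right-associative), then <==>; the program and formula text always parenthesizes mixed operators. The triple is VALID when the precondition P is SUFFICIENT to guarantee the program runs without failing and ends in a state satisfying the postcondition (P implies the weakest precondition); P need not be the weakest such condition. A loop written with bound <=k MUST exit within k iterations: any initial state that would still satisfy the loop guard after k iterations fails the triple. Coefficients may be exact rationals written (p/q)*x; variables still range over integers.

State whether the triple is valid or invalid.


Working backward. After the program, the postcondition (1/4)*b + (b - 2) < 9 ==> (2*g + 8 == 2*d || 3*b + 3*d >= 2*b + d - 6) must hold; in canonical form it is (5/4)*b < 11 ==> (2*g == 2*d - 8 || b + 2*d >= -6).
Before g := 3*b: (5/4)*b < 11 ==> (6*b == 2*d - 8 || b + 2*d >= -6)
Then branch requires (g != -5 ==> ((!(g != -5)) && ((5/2)*d < 17/2 ==> (8*d == -4 || 6*d >= -24)))) && ((!(g != -5)) ==> ((5/4)*d < 37/2 ==> (4*d == 28 || 3*d >= 0))); else branch requires (5/4)*b < 11 ==> (6*b == 2*d - 8 || b + 2*d >= -6).
Before the if: ((!(b <= 2)) ==> ((g != -5 ==> ((!(g != -5)) && ((5/2)*d < 17/2 ==> (8*d == -4 || 6*d >= -24)))) && ((!(g != -5)) ==> ((5/4)*d < 37/2 ==> (4*d == 28 || 3*d >= 0))))) && (b <= 2 ==> ((5/4)*b < 11 ==> (6*b == 2*d - 8 || b + 2*d >= -6)))
The weakest precondition is ((!(b <= 2)) ==> ((g != -5 ==> ((!(g != -5)) && ((5/2)*d < 17/2 ==> (8*d == -4 || 6*d >= -24)))) && ((!(g != -5)) ==> ((5/4)*d < 37/2 ==> (4*d == 28 || 3*d >= 0))))) && (b <= 2 ==> ((5/4)*b < 11 ==> (6*b == 2*d - 8 || b + 2*d >= -6))).
Check whether ((!(b <= -2)) ==> ((g != -5 ==> ((!(g != -5)) && ((5/2)*d < 17/2 ==> (8*d == -4 || 6*d >= -24)))) && ((!(g != -5)) ==> ((5/4)*d < 37/2 ==> (4*d == 28 || 3*d >= 0))))) && (b <= 2 ==> ((5/4)*b < 11 ==> (6*b == 2*d - 8 || b + 2*d >= -6))) implies it.
Every state satisfying the precondition satisfies the weakest precondition: the implication holds.
Answer: valid


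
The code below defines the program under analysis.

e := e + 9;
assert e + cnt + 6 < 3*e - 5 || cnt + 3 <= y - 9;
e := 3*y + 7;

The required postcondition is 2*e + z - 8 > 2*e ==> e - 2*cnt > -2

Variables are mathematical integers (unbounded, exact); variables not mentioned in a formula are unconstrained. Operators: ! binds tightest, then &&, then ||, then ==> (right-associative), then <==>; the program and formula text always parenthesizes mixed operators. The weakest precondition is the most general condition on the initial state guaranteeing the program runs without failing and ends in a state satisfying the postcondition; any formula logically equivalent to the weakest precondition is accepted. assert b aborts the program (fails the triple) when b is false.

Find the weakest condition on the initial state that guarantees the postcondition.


Working backward. After the program, the postcondition 2*e + z - 8 > 2*e ==> e - 2*cnt > -2 must hold; in canonical form it is z > 8 ==> e > 2*cnt - 2.
Before e := 3*y + 7: z > 8 ==> 3*y > 2*cnt - 9
Before assert e + cnt + 6 < 3*e - 5 || cnt + 3 <= y - 9: (cnt < 2*e - 11 || cnt <= y - 12) && (z > 8 ==> 3*y > 2*cnt - 9)
Before e := e + 9: (cnt < 2*e + 7 || cnt <= y - 12) && (z > 8 ==> 3*y > 2*cnt - 9)
Answer: WP = (cnt < 2*e + 7 || cnt <= y - 12) && (z > 8 ==> 3*y > 2*cnt - 9)


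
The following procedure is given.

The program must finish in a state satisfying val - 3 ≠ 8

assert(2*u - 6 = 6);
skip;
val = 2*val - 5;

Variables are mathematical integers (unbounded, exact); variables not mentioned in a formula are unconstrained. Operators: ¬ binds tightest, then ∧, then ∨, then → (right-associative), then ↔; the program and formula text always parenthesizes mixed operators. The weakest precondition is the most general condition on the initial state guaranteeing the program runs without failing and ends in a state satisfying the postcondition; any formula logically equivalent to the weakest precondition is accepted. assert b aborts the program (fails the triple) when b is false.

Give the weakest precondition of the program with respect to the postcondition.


Working backward. After the program, the postcondition val - 3 ≠ 8 must hold; in canonical form it is val ≠ 11.
Before val := 2*val - 5: 2*val ≠ 16
Before skip: 2*val ≠ 16
Before assert 2*u - 6 = 6: 2*u = 12 ∧ 2*val ≠ 16
Answer: WP = 2*u = 12 ∧ 2*val ≠ 16


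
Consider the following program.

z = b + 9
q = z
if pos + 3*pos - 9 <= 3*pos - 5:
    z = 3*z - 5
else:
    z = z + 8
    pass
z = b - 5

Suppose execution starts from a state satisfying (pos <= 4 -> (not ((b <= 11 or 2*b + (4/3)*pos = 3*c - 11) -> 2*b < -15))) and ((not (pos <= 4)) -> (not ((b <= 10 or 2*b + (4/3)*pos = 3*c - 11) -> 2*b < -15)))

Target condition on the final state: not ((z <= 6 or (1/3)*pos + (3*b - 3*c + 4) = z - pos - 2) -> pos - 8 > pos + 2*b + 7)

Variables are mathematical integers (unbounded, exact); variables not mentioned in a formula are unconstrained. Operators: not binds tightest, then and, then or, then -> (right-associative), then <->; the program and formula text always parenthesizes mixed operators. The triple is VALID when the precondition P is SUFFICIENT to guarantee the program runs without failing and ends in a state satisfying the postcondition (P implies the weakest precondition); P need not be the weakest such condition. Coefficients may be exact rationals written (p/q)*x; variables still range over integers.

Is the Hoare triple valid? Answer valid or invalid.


Working backward. After the program, the postcondition not ((z <= 6 or (1/3)*pos + (3*b - 3*c + 4) = z - pos - 2) -> pos - 8 > pos + 2*b + 7) must hold; in canonical form it is not ((z <= 6 or 3*b + (4/3)*pos = 3*c + z - 6) -> 2*b < -15).
Before z := b - 5: not ((b <= 11 or 2*b + (4/3)*pos = 3*c - 11) -> 2*b < -15)
Then branch requires not ((b <= 11 or 2*b + (4/3)*pos = 3*c - 11) -> 2*b < -15); else branch requires not ((b <= 11 or 2*b + (4/3)*pos = 3*c - 11) -> 2*b < -15).
Before the if: (pos <= 4 -> (not ((b <= 11 or 2*b + (4/3)*pos = 3*c - 11) -> 2*b < -15))) and ((not (pos <= 4)) -> (not ((b <= 11 or 2*b + (4/3)*pos = 3*c - 11) -> 2*b < -15)))
Before q := z: (pos <= 4 -> (not ((b <= 11 or 2*b + (4/3)*pos = 3*c - 11) -> 2*b < -15))) and ((not (pos <= 4)) -> (not ((b <= 11 or 2*b + (4/3)*pos = 3*c - 11) -> 2*b < -15)))
Before z := b + 9: (pos <= 4 -> (not ((b <= 11 or 2*b + (4/3)*pos = 3*c - 11) -> 2*b < -15))) and ((not (pos <= 4)) -> (not ((b <= 11 or 2*b + (4/3)*pos = 3*c - 11) -> 2*b < -15)))
The weakest precondition is (pos <= 4 -> (not ((b <= 11 or 2*b + (4/3)*pos = 3*c - 11) -> 2*b < -15))) and ((not (pos <= 4)) -> (not ((b <= 11 or 2*b + (4/3)*pos = 3*c - 11) -> 2*b < -15))).
Check whether (pos <= 4 -> (not ((b <= 11 or 2*b + (4/3)*pos = 3*c - 11) -> 2*b < -15))) and ((not (pos <= 4)) -> (not ((b <= 10 or 2*b + (4/3)*pos = 3*c - 11) -> 2*b < -15))) implies it.
Every state satisfying the precondition satisfies the weakest precondition: the implication holds.
Answer: valid


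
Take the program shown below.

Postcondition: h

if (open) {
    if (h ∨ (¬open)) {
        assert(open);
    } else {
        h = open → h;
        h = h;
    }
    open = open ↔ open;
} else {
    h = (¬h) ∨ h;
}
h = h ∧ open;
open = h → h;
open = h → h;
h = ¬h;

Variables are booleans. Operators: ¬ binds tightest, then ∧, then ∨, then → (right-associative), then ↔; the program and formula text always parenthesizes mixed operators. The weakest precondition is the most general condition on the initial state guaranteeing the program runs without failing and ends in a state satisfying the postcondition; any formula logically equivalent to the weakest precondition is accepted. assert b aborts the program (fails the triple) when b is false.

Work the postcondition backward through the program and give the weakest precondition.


Working backward. After the program, h must hold.
Before h := ¬h: ¬h
Before open := h → h: ¬h
Before open := h → h: ¬h
Before h := h ∧ open: ¬(h ∧ open)
Then branch requires ((h ∨ (¬open)) → (open ∧ (¬h))) ∧ ((¬(h ∨ (¬open))) → (¬(open → h))); else branch requires ¬open.
Before the if: open → (((h ∨ (¬open)) → (open ∧ (¬h))) ∧ ((¬(h ∨ (¬open))) → (¬(open → h))))
Answer: WP = open → (((h ∨ (¬open)) → (open ∧ (¬h))) ∧ ((¬(h ∨ (¬open))) → (¬(open → h))))


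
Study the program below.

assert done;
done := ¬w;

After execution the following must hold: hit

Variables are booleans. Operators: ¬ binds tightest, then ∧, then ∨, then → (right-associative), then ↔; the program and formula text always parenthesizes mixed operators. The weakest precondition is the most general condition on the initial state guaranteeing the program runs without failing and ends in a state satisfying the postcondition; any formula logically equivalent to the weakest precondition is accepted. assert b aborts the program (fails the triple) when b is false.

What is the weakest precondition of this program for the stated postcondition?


Working backward. After the program, hit must hold.
Before done := ¬w: hit
Before assert done: done ∧ hit
Answer: WP = done ∧ hit


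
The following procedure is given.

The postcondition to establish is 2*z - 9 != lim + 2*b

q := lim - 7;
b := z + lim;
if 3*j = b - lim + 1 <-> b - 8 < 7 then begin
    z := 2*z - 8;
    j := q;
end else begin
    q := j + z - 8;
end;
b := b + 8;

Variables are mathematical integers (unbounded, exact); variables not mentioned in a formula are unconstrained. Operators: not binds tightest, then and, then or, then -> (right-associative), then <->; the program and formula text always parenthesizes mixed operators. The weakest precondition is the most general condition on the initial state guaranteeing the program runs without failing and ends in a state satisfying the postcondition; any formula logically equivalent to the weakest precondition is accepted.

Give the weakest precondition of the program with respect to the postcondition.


Working backward. After the program, the postcondition 2*z - 9 != lim + 2*b must hold; in canonical form it is 2*z != 2*b + lim + 9.
Before b := b + 8: 2*z != 2*b + lim + 25
Then branch requires 4*z != 2*b + lim + 41; else branch requires 2*z != 2*b + lim + 25.
Before the if: ((3*j + lim = b + 1 <-> b < 15) -> 4*z != 2*b + lim + 41) and ((not (3*j + lim = b + 1 <-> b < 15)) -> 2*z != 2*b + lim + 25)
Before b := z + lim: ((3*j = z + 1 <-> lim + z < 15) -> 2*z != 3*lim + 41) and ((not (3*j = z + 1 <-> lim + z < 15)) -> 3*lim != -25)
Before q := lim - 7: ((3*j = z + 1 <-> lim + z < 15) -> 2*z != 3*lim + 41) and ((not (3*j = z + 1 <-> lim + z < 15)) -> 3*lim != -25)
Answer: WP = ((3*j = z + 1 <-> lim + z < 15) -> 2*z != 3*lim + 41) and ((not (3*j = z + 1 <-> lim + z < 15)) -> 3*lim != -25)


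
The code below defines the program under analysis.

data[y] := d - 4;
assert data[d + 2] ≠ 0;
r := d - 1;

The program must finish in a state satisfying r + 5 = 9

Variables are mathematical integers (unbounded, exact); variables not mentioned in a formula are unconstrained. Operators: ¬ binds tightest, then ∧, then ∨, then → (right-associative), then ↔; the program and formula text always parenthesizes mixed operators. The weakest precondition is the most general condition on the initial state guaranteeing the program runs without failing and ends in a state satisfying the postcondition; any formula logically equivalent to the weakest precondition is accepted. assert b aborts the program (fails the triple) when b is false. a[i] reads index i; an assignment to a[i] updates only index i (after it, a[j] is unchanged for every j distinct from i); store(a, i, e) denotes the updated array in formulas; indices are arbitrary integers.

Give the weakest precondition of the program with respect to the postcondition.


Working backward. After the program, the postcondition r + 5 = 9 must hold; in canonical form it is r = 4.
Before r := d - 1: d = 5
Before assert data[d + 2] ≠ 0: data[d + 2] ≠ 0 ∧ d = 5
Before data[y] := d - 4: store(data, y, d - 4)[d + 2] ≠ 0 ∧ d = 5
Answer: WP = store(data, y, d - 4)[d + 2] ≠ 0 ∧ d = 5


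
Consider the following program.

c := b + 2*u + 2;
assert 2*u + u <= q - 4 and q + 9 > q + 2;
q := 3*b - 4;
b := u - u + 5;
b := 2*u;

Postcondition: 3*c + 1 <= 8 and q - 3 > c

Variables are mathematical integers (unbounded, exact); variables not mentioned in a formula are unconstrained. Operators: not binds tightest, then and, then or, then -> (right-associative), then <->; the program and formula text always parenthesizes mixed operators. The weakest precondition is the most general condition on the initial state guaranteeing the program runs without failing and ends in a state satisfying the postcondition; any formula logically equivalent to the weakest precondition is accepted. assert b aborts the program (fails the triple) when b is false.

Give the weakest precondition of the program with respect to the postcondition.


Working backward. After the program, the postcondition 3*c + 1 <= 8 and q - 3 > c must hold; in canonical form it is 3*c <= 7 and q > c + 3.
Before b := 2*u: 3*c <= 7 and q > c + 3
Before b := u - u + 5: 3*c <= 7 and q > c + 3
Before q := 3*b - 4: 3*c <= 7 and 3*b > c + 7
Before assert 2*u + u <= q - 4 and q + 9 > q + 2: 3*u <= q - 4 and 3*c <= 7 and 3*b > c + 7
Before c := b + 2*u + 2: 3*u <= q - 4 and 3*b + 6*u <= 1 and 2*b > 2*u + 9
Answer: WP = 3*u <= q - 4 and 3*b + 6*u <= 1 and 2*b > 2*u + 9


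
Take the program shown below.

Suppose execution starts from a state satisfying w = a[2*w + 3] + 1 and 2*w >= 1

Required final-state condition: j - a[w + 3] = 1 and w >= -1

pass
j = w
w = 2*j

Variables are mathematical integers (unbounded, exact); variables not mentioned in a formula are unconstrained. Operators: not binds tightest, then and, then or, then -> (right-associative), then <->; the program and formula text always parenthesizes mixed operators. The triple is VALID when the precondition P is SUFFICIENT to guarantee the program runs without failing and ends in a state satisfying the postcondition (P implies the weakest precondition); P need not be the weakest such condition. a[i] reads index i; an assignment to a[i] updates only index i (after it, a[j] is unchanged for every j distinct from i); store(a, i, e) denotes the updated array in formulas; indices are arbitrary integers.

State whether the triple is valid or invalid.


Working backward. After the program, the postcondition j - a[w + 3] = 1 and w >= -1 must hold; in canonical form it is j = a[w + 3] + 1 and w >= -1.
Before w := 2*j: j = a[2*j + 3] + 1 and 2*j >= -1
Before j := w: w = a[2*w + 3] + 1 and 2*w >= -1
Before skip: w = a[2*w + 3] + 1 and 2*w >= -1
The weakest precondition is w = a[2*w + 3] + 1 and 2*w >= -1.
Check whether w = a[2*w + 3] + 1 and 2*w >= 1 implies it.
Every state satisfying the precondition satisfies the weakest precondition: the implication holds.
Answer: valid


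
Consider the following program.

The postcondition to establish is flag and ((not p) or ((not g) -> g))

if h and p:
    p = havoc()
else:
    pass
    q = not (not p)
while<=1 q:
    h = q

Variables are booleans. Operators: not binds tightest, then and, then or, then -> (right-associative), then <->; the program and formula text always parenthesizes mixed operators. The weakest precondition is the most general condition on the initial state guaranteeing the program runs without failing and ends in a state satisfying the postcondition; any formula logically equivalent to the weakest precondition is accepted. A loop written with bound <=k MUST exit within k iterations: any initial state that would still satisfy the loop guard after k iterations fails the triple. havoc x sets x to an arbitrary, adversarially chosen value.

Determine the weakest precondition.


Working backward. After the program, flag and ((not p) or ((not g) -> g)) must hold.
Before the loop (bound <=1), unroll the exhaustion recursion (WP_0 = exit-now case; WP_j = one more guarded iteration, up to j = 1):
  WP_0: (not q) and flag and ((not p) or ((not g) -> g))
  WP_1: (q -> ((not q) and flag and ((not p) or ((not g) -> g)))) and ((not q) -> (flag and ((not p) or ((not g) -> g))))
So before the loop: (q -> ((not q) and flag and ((not p) or ((not g) -> g)))) and ((not q) -> (flag and ((not p) or ((not g) -> g))))
Then branch requires (q -> ((not q) and flag and ((not g) -> g))) and ((not q) -> (flag and ((not g) -> g))) and (q -> ((not q) and flag)) and ((not q) -> flag); else branch requires (p -> ((not p) and flag and ((not p) or ((not g) -> g)))) and ((not p) -> (flag and ((not p) or ((not g) -> g)))).
Before the if: ((h and p) -> ((q -> ((not q) and flag and ((not g) -> g))) and ((not q) -> (flag and ((not g) -> g))) and (q -> ((not q) and flag)) and ((not q) -> flag))) and ((not (h and p)) -> ((p -> ((not p) and flag and ((not p) or ((not g) -> g)))) and ((not p) -> (flag and ((not p) or ((not g) -> g))))))
Answer: WP = ((h and p) -> ((q -> ((not q) and flag and ((not g) -> g))) and ((not q) -> (flag and ((not g) -> g))) and (q -> ((not q) and flag)) and ((not q) -> flag))) and ((not (h and p)) -> ((p -> ((not p) and flag and ((not p) or ((not g) -> g)))) and ((not p) -> (flag and ((not p) or ((not g) -> g))))))


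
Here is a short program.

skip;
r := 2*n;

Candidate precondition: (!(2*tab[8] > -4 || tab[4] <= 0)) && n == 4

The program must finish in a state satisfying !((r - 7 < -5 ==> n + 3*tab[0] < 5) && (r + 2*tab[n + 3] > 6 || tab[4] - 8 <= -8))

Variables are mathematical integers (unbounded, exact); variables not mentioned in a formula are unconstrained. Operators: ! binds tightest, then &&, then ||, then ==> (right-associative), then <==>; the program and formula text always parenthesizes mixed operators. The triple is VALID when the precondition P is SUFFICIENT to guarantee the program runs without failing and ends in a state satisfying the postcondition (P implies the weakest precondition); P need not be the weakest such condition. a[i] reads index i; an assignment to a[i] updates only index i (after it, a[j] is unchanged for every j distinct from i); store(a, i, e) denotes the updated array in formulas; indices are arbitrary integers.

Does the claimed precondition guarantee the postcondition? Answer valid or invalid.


Working backward. After the program, the postcondition !((r - 7 < -5 ==> n + 3*tab[0] < 5) && (r + 2*tab[n + 3] > 6 || tab[4] - 8 <= -8)) must hold; in canonical form it is !((r < 2 ==> 3*tab[0] + n < 5) && (2*tab[n + 3] + r > 6 || tab[4] <= 0)).
Before r := 2*n: !((2*n < 2 ==> 3*tab[0] + n < 5) && (2*tab[n + 3] + 2*n > 6 || tab[4] <= 0))
Before skip: !((2*n < 2 ==> 3*tab[0] + n < 5) && (2*tab[n + 3] + 2*n > 6 || tab[4] <= 0))
The weakest precondition is !((2*n < 2 ==> 3*tab[0] + n < 5) && (2*tab[n + 3] + 2*n > 6 || tab[4] <= 0)).
Check whether (!(2*tab[8] > -4 || tab[4] <= 0)) && n == 4 implies it.
Countermodel: at the initial state n = 4, tab = {[0] = 0, [4] = 1, [7] = 0, [8] = -2, elsewhere 0}, the precondition holds but the weakest precondition fails.
Answer: invalid


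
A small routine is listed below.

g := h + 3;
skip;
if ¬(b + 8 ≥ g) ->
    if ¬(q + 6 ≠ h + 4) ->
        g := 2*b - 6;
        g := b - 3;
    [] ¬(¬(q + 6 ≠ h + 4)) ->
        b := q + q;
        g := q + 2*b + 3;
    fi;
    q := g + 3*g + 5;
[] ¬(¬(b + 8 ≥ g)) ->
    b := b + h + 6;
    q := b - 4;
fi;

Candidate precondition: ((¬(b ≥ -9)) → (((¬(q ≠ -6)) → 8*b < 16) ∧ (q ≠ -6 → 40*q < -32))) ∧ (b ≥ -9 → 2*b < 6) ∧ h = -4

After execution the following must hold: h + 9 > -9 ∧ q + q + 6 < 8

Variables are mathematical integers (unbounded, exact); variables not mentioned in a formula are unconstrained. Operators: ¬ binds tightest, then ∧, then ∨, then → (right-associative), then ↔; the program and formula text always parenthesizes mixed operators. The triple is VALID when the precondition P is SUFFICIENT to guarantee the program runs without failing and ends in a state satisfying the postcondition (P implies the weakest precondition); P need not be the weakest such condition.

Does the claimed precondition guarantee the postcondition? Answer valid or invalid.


Working backward. After the program, the postcondition h + 9 > -9 ∧ q + q + 6 < 8 must hold; in canonical form it is h > -18 ∧ 2*q < 2.
Then branch requires ((¬(q ≠ h - 2)) → (h > -18 ∧ 8*b < 16)) ∧ (q ≠ h - 2 → (h > -18 ∧ 40*q < -32)); else branch requires h > -18 ∧ 2*b + 2*h < -2.
Before the if: ((¬(b ≥ g - 8)) → (((¬(q ≠ h - 2)) → (h > -18 ∧ 8*b < 16)) ∧ (q ≠ h - 2 → (h > -18 ∧ 40*q < -32)))) ∧ (b ≥ g - 8 → (h > -18 ∧ 2*b + 2*h < -2))
Before skip: ((¬(b ≥ g - 8)) → (((¬(q ≠ h - 2)) → (h > -18 ∧ 8*b < 16)) ∧ (q ≠ h - 2 → (h > -18 ∧ 40*q < -32)))) ∧ (b ≥ g - 8 → (h > -18 ∧ 2*b + 2*h < -2))
Before g := h + 3: ((¬(b ≥ h - 5)) → (((¬(q ≠ h - 2)) → (h > -18 ∧ 8*b < 16)) ∧ (q ≠ h - 2 → (h > -18 ∧ 40*q < -32)))) ∧ (b ≥ h - 5 → (h > -18 ∧ 2*b + 2*h < -2))
The weakest precondition is ((¬(b ≥ h - 5)) → (((¬(q ≠ h - 2)) → (h > -18 ∧ 8*b < 16)) ∧ (q ≠ h - 2 → (h > -18 ∧ 40*q < -32)))) ∧ (b ≥ h - 5 → (h > -18 ∧ 2*b + 2*h < -2)).
Check whether ((¬(b ≥ -9)) → (((¬(q ≠ -6)) → 8*b < 16) ∧ (q ≠ -6 → 40*q < -32))) ∧ (b ≥ -9 → 2*b < 6) ∧ h = -4 implies it.
Every state satisfying the precondition satisfies the weakest precondition: the implication holds.
Answer: valid


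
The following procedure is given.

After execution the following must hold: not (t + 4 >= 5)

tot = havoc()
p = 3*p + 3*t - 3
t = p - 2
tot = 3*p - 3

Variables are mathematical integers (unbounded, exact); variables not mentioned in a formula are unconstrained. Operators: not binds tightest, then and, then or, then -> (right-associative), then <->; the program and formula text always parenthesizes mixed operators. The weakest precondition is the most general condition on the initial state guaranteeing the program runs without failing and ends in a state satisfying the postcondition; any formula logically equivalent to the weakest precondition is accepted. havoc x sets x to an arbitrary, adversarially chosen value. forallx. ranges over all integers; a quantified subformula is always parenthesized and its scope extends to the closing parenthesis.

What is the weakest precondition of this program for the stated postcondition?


Working backward. After the program, the postcondition not (t + 4 >= 5) must hold; in canonical form it is not (t >= 1).
Before tot := 3*p - 3: not (t >= 1)
Before t := p - 2: not (p >= 3)
Before p := 3*p + 3*t - 3: not (3*p + 3*t >= 6)
Before havoc tot: not (3*p + 3*t >= 6)
Answer: WP = not (3*p + 3*t >= 6)
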